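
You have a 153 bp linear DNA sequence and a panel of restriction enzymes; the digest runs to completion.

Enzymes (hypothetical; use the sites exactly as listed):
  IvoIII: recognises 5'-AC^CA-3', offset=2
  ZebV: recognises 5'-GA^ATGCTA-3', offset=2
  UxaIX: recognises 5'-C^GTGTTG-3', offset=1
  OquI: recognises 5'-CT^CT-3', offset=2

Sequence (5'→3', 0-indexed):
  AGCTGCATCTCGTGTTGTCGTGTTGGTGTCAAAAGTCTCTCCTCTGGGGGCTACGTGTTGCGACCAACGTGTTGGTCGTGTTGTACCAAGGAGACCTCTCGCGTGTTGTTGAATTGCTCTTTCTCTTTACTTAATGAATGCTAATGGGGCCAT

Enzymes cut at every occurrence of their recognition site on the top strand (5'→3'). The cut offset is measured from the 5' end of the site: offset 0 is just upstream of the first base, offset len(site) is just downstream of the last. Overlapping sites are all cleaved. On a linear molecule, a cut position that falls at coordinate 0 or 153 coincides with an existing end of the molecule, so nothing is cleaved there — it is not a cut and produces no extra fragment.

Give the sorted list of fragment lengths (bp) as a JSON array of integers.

Site scan:
  IvoIII ACCA/2: at [62, 84] ⇒ [64, 86]
  ZebV GAATGCTA/2: at [135] ⇒ [137]
  UxaIX CGTGTTG/1: at [10, 18, 53, 67, 76, 101] ⇒ [11, 19, 54, 68, 77, 102]
  OquI CTCT/2: at [36, 41, 95, 116, 122] ⇒ [38, 43, 97, 118, 124]

Pooled cuts: [11, 19, 38, 43, 54, 64, 68, 77, 86, 97, 102, 118, 124, 137]

Fragments:
  [0,11): 11 bp
  [11,19): 8 bp
  [19,38): 19 bp
  [38,43): 5 bp
  [43,54): 11 bp
  [54,64): 10 bp
  [64,68): 4 bp
  [68,77): 9 bp
  [77,86): 9 bp
  [86,97): 11 bp
  [97,102): 5 bp
  [102,118): 16 bp
  [118,124): 6 bp
  [124,137): 13 bp
  [137,153): 16 bp

[4,5,5,6,8,9,9,10,11,11,11,13,16,16,19]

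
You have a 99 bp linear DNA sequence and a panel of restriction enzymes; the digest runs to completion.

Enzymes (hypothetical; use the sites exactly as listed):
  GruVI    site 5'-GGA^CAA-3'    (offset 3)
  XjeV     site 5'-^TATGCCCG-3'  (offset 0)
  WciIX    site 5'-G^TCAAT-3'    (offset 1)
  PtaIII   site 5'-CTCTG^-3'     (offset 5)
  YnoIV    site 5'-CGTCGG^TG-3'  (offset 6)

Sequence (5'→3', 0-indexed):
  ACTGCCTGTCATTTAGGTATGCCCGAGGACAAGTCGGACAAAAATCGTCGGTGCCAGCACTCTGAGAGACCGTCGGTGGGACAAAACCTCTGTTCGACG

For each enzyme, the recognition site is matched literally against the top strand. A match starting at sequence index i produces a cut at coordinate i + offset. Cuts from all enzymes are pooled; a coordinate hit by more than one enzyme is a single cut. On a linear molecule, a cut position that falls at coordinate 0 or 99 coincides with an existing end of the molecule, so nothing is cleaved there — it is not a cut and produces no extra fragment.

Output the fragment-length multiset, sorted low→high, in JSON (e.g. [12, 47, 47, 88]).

[5,7,9,11,12,12,13,13,17]

Per-enzyme occurrences:
  GruVI GGACAA/3: at [26, 35, 78] ⇒ [29, 38, 81]
  XjeV TATGCCCG/0: at [17] ⇒ [17]
  WciIX (GTCAAT, off=1): no sites
  PtaIII CTCTG/5: at [59, 87] ⇒ [64, 92]
  YnoIV CGTCGGTG/6: at [45, 70] ⇒ [51, 76]

Pooled cuts: [17, 29, 38, 51, 64, 76, 81, 92]

Fragments:
  [0,17): 17 bp
  [17,29): 12 bp
  [29,38): 9 bp
  [38,51): 13 bp
  [51,64): 13 bp
  [64,76): 12 bp
  [76,81): 5 bp
  [81,92): 11 bp
  [92,99): 7 bp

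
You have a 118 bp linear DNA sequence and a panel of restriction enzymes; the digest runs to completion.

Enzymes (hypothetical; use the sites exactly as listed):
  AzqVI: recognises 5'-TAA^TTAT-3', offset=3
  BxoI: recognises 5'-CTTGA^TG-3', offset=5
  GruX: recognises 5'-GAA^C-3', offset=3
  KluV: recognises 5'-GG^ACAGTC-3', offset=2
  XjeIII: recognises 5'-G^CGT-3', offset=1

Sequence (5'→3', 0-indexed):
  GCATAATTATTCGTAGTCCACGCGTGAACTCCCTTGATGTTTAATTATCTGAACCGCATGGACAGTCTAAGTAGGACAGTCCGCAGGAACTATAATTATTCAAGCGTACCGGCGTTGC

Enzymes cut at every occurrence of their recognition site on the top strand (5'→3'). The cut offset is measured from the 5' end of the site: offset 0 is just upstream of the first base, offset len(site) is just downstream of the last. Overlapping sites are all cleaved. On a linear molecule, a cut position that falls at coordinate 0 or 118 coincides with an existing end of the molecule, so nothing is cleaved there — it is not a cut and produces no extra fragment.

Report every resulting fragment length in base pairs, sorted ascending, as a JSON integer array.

[6,6,6,6,7,8,8,9,9,9,14,14,16]

Site scan:
  AzqVI TAATTAT/3: at [3, 41, 92] ⇒ [6, 44, 95]
  BxoI CTTGATG/5: at [32] ⇒ [37]
  GruX GAAC/3: at [25, 50, 86] ⇒ [28, 53, 89]
  KluV GGACAGTC/2: at [59, 73] ⇒ [61, 75]
  XjeIII GCGT/1: at [21, 103, 111] ⇒ [22, 104, 112]

All cut coordinates (distinct, sorted): [6, 22, 28, 37, 44, 53, 61, 75, 89, 95, 104, 112]

Fragments:
  [0,6): 6 bp
  [6,22): 16 bp
  [22,28): 6 bp
  [28,37): 9 bp
  [37,44): 7 bp
  [44,53): 9 bp
  [53,61): 8 bp
  [61,75): 14 bp
  [75,89): 14 bp
  [89,95): 6 bp
  [95,104): 9 bp
  [104,112): 8 bp
  [112,118): 6 bp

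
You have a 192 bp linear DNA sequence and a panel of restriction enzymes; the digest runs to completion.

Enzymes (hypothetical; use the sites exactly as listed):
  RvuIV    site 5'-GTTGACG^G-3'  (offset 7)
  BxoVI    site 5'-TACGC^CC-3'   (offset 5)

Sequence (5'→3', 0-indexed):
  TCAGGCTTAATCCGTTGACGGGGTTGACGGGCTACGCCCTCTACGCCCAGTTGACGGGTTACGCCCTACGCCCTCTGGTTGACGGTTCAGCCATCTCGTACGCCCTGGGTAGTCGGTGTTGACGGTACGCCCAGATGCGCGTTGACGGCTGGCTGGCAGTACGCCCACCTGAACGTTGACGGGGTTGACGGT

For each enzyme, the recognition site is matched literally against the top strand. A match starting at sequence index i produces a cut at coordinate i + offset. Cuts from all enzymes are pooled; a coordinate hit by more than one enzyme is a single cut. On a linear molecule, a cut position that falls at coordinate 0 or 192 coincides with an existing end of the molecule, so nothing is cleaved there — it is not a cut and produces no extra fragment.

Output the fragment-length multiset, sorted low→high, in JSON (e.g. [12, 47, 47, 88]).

Scan for sites:
  RvuIV GTTGACGG/7: at [13, 22, 49, 77, 117, 140, 174, 183] ⇒ [20, 29, 56, 84, 124, 147, 181, 190]
  BxoVI TACGCCC/5: at [32, 41, 59, 66, 98, 125, 159] ⇒ [37, 46, 64, 71, 103, 130, 164]

All cut coordinates (distinct, sorted): [20, 29, 37, 46, 56, 64, 71, 84, 103, 124, 130, 147, 164, 181, 190]

Fragment lengths:
  [0,20): 20 bp
  [20,29): 9 bp
  [29,37): 8 bp
  [37,46): 9 bp
  [46,56): 10 bp
  [56,64): 8 bp
  [64,71): 7 bp
  [71,84): 13 bp
  [84,103): 19 bp
  [103,124): 21 bp
  [124,130): 6 bp
  [130,147): 17 bp
  [147,164): 17 bp
  [164,181): 17 bp
  [181,190): 9 bp
  [190,192): 2 bp

[2,6,7,8,8,9,9,9,10,13,17,17,17,19,20,21]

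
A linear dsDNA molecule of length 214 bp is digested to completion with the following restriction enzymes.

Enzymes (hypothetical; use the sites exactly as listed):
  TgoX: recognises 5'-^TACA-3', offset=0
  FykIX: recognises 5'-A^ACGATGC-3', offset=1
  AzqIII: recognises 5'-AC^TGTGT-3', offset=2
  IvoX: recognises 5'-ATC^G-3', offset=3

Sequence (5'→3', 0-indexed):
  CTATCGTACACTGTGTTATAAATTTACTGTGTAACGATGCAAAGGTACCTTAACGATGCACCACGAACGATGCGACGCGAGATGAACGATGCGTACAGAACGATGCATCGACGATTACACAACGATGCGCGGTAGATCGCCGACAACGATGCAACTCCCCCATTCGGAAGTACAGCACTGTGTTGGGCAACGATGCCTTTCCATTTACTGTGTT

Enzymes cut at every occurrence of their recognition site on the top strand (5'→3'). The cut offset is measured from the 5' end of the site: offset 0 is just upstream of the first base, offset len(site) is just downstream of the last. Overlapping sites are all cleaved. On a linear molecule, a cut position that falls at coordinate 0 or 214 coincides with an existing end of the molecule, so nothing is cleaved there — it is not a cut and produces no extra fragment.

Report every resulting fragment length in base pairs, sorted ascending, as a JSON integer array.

Site scan:
  TgoX TACA/0: at [6, 93, 115, 170] ⇒ [6, 93, 115, 170]
  FykIX AACGATGC/1: at [32, 51, 65, 84, 98, 120, 144, 188] ⇒ [33, 52, 66, 85, 99, 121, 145, 189]
  AzqIII ACTGTGT/2: at [9, 25, 176, 206] ⇒ [11, 27, 178, 208]
  IvoX ATCG/3: at [2, 106, 135] ⇒ [5, 109, 138]

Pooled cuts: [5, 6, 11, 27, 33, 52, 66, 85, 93, 99, 109, 115, 121, 138, 145, 170, 178, 189, 208]

Fragments:
  [0,5): 5 bp
  [5,6): 1 bp
  [6,11): 5 bp
  [11,27): 16 bp
  [27,33): 6 bp
  [33,52): 19 bp
  [52,66): 14 bp
  [66,85): 19 bp
  [85,93): 8 bp
  [93,99): 6 bp
  [99,109): 10 bp
  [109,115): 6 bp
  [115,121): 6 bp
  [121,138): 17 bp
  [138,145): 7 bp
  [145,170): 25 bp
  [170,178): 8 bp
  [178,189): 11 bp
  [189,208): 19 bp
  [208,214): 6 bp

[1,5,5,6,6,6,6,6,7,8,8,10,11,14,16,17,19,19,19,25]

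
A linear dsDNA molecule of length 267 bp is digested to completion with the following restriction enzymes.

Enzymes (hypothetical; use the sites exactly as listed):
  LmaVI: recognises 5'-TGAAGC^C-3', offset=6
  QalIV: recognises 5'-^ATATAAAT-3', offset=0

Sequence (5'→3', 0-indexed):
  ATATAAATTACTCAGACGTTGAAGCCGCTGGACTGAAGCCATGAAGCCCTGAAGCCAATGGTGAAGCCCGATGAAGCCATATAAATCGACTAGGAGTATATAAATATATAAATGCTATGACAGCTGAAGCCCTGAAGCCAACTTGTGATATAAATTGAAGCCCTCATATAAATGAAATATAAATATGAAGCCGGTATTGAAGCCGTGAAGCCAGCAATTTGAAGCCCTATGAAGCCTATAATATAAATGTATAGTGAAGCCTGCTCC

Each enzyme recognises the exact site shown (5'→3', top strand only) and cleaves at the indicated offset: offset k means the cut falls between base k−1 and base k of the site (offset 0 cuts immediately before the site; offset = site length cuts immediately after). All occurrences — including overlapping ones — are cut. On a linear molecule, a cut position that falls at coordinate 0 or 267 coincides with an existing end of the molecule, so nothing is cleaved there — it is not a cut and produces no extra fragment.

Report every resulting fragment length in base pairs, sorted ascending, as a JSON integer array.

Site scan:
  LmaVI (TGAAGCC, off=6): starts [19, 33, 41, 49, 61, 71, 124, 132, 155, 185, 197, 205, 219, 229, 254] → cuts [25, 39, 47, 55, 67, 77, 130, 138, 161, 191, 203, 211, 225, 235, 260]
  QalIV (ATATAAAT, off=0): starts [0, 78, 97, 105, 147, 165, 176, 240] → cuts [78, 97, 105, 147, 165, 176, 240] (position 0 is a terminus of the linear molecule — no cut)

All cut coordinates (distinct, sorted): [25, 39, 47, 55, 67, 77, 78, 97, 105, 130, 138, 147, 161, 165, 176, 191, 203, 211, 225, 235, 240, 260]

Fragment lengths:
  [0,25): 25 bp
  [25,39): 14 bp
  [39,47): 8 bp
  [47,55): 8 bp
  [55,67): 12 bp
  [67,77): 10 bp
  [77,78): 1 bp
  [78,97): 19 bp
  [97,105): 8 bp
  [105,130): 25 bp
  [130,138): 8 bp
  [138,147): 9 bp
  [147,161): 14 bp
  [161,165): 4 bp
  [165,176): 11 bp
  [176,191): 15 bp
  [191,203): 12 bp
  [203,211): 8 bp
  [211,225): 14 bp
  [225,235): 10 bp
  [235,240): 5 bp
  [240,260): 20 bp
  [260,267): 7 bp

[1,4,5,7,8,8,8,8,8,9,10,10,11,12,12,14,14,14,15,19,20,25,25]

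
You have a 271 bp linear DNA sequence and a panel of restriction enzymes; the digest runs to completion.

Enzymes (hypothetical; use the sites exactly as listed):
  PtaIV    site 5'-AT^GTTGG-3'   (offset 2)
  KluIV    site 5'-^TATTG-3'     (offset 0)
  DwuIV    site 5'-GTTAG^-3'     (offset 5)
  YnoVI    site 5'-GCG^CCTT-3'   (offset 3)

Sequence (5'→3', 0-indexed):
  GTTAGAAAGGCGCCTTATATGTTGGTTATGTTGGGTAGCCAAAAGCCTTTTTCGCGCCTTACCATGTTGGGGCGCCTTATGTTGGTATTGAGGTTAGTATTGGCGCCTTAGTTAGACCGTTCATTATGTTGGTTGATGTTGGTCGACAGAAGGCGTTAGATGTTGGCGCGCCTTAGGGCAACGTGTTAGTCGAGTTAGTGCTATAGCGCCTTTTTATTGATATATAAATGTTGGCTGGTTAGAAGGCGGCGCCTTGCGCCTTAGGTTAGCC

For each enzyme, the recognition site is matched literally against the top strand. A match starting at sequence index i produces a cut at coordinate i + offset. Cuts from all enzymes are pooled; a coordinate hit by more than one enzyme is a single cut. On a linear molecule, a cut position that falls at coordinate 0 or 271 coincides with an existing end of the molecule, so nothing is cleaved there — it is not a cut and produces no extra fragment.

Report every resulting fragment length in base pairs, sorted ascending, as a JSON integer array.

[2,2,5,5,6,6,7,7,8,8,9,9,9,9,9,9,10,10,10,11,12,12,13,15,19,22,27]

Site scan:
  PtaIV ATGTTGG/2: at [18, 27, 63, 78, 125, 135, 159, 227] ⇒ [20, 29, 65, 80, 127, 137, 161, 229]
  KluIV TATTG/0: at [85, 97, 214] ⇒ [85, 97, 214]
  DwuIV GTTAG/5: at [0, 92, 110, 154, 184, 193, 237, 264] ⇒ [5, 97, 115, 159, 189, 198, 242, 269]
  YnoVI GCGCCTT/3: at [9, 53, 71, 102, 167, 205, 248, 255] ⇒ [12, 56, 74, 105, 170, 208, 251, 258]

Pooled cuts: [5, 12, 20, 29, 56, 65, 74, 80, 85, 97, 105, 115, 127, 137, 159, 161, 170, 189, 198, 208, 214, 229, 242, 251, 258, 269]

Fragment lengths:
  [0,5): 5 bp
  [5,12): 7 bp
  [12,20): 8 bp
  [20,29): 9 bp
  [29,56): 27 bp
  [56,65): 9 bp
  [65,74): 9 bp
  [74,80): 6 bp
  [80,85): 5 bp
  [85,97): 12 bp
  [97,105): 8 bp
  [105,115): 10 bp
  [115,127): 12 bp
  [127,137): 10 bp
  [137,159): 22 bp
  [159,161): 2 bp
  [161,170): 9 bp
  [170,189): 19 bp
  [189,198): 9 bp
  [198,208): 10 bp
  [208,214): 6 bp
  [214,229): 15 bp
  [229,242): 13 bp
  [242,251): 9 bp
  [251,258): 7 bp
  [258,269): 11 bp
  [269,271): 2 bp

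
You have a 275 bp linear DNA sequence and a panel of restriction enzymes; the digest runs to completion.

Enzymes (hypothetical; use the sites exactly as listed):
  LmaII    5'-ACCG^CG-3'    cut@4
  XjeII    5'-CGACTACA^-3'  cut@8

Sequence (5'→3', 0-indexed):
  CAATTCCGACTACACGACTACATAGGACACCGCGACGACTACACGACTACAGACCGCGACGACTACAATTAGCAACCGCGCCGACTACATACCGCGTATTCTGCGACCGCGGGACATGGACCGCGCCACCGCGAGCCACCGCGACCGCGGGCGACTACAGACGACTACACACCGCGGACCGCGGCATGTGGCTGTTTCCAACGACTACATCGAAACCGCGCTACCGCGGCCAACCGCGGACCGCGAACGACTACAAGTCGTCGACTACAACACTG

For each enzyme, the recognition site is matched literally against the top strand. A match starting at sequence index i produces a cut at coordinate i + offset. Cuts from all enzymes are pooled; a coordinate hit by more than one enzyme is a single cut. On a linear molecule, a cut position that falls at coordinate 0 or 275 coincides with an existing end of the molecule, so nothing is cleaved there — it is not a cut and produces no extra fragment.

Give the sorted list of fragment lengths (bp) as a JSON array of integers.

Scan for sites:
  LmaII (ACCGCG, off=4): starts [28, 52, 74, 90, 105, 119, 127, 137, 143, 170, 177, 214, 222, 232, 239] → cuts [32, 56, 78, 94, 109, 123, 131, 141, 147, 174, 181, 218, 226, 236, 243]
  XjeII (CGACTACA, off=8): starts [6, 14, 35, 43, 59, 81, 151, 161, 201, 247, 261] → cuts [14, 22, 43, 51, 67, 89, 159, 169, 209, 255, 269]

Pooled cuts: [14, 22, 32, 43, 51, 56, 67, 78, 89, 94, 109, 123, 131, 141, 147, 159, 169, 174, 181, 209, 218, 226, 236, 243, 255, 269]

Fragments:
  [0,14): 14 bp
  [14,22): 8 bp
  [22,32): 10 bp
  [32,43): 11 bp
  [43,51): 8 bp
  [51,56): 5 bp
  [56,67): 11 bp
  [67,78): 11 bp
  [78,89): 11 bp
  [89,94): 5 bp
  [94,109): 15 bp
  [109,123): 14 bp
  [123,131): 8 bp
  [131,141): 10 bp
  [141,147): 6 bp
  [147,159): 12 bp
  [159,169): 10 bp
  [169,174): 5 bp
  [174,181): 7 bp
  [181,209): 28 bp
  [209,218): 9 bp
  [218,226): 8 bp
  [226,236): 10 bp
  [236,243): 7 bp
  [243,255): 12 bp
  [255,269): 14 bp
  [269,275): 6 bp

[5,5,5,6,6,7,7,8,8,8,8,9,10,10,10,10,11,11,11,11,12,12,14,14,14,15,28]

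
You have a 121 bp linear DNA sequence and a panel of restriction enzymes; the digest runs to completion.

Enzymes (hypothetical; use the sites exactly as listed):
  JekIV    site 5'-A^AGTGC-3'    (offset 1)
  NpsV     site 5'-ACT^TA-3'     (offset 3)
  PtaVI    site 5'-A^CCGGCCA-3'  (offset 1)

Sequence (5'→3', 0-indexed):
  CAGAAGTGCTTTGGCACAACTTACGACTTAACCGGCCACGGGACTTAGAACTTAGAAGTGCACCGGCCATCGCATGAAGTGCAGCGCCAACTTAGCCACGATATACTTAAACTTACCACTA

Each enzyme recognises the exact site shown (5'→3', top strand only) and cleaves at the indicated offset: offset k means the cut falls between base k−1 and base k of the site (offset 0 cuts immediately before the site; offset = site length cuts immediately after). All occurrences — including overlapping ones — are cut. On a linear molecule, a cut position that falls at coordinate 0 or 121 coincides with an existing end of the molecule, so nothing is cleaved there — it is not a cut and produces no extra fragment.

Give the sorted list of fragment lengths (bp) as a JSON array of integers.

[3,4,4,6,6,7,7,8,14,15,15,15,17]

Per-enzyme occurrences:
  JekIV AAGTGC/1: at [3, 55, 76] ⇒ [4, 56, 77]
  NpsV ACTTA/3: at [18, 25, 42, 49, 89, 104, 110] ⇒ [21, 28, 45, 52, 92, 107, 113]
  PtaVI ACCGGCCA/1: at [30, 61] ⇒ [31, 62]

All cut coordinates (distinct, sorted): [4, 21, 28, 31, 45, 52, 56, 62, 77, 92, 107, 113]

Fragment lengths:
  [0,4): 4 bp
  [4,21): 17 bp
  [21,28): 7 bp
  [28,31): 3 bp
  [31,45): 14 bp
  [45,52): 7 bp
  [52,56): 4 bp
  [56,62): 6 bp
  [62,77): 15 bp
  [77,92): 15 bp
  [92,107): 15 bp
  [107,113): 6 bp
  [113,121): 8 bp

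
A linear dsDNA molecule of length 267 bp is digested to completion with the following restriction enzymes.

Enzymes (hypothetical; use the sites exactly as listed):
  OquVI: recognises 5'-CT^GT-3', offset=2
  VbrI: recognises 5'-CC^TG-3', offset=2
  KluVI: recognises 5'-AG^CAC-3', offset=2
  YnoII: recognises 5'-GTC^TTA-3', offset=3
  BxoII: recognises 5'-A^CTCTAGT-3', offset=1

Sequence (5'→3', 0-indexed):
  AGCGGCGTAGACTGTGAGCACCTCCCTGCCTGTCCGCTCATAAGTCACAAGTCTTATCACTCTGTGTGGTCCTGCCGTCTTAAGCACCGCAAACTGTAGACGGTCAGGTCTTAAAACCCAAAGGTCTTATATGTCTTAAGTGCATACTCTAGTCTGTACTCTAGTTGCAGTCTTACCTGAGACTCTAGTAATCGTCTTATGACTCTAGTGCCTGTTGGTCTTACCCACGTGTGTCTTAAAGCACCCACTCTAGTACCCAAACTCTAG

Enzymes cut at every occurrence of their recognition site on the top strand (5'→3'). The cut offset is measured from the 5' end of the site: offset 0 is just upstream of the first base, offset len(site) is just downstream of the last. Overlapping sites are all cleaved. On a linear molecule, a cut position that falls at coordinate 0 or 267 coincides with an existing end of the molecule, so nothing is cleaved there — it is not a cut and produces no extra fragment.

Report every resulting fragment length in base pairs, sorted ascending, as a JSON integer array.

[1,1,3,4,5,5,5,5,6,6,6,7,7,8,9,9,9,10,10,11,11,13,14,14,15,15,16,20,22]

Site scan:
  OquVI CTGT/2: at [11, 29, 61, 93, 153, 211] ⇒ [13, 31, 63, 95, 155, 213]
  VbrI CCTG/2: at [24, 28, 70, 175, 210] ⇒ [26, 30, 72, 177, 212]
  KluVI AGCAC/2: at [16, 82, 239] ⇒ [18, 84, 241]
  YnoII GTCTTA/3: at [50, 76, 107, 123, 132, 169, 193, 217, 232] ⇒ [53, 79, 110, 126, 135, 172, 196, 220, 235]
  BxoII ACTCTAGT/1: at [145, 157, 181, 201, 246] ⇒ [146, 158, 182, 202, 247]

All cut coordinates (distinct, sorted): [13, 18, 26, 30, 31, 53, 63, 72, 79, 84, 95, 110, 126, 135, 146, 155, 158, 172, 177, 182, 196, 202, 212, 213, 220, 235, 241, 247]

Fragments:
  [0,13): 13 bp
  [13,18): 5 bp
  [18,26): 8 bp
  [26,30): 4 bp
  [30,31): 1 bp
  [31,53): 22 bp
  [53,63): 10 bp
  [63,72): 9 bp
  [72,79): 7 bp
  [79,84): 5 bp
  [84,95): 11 bp
  [95,110): 15 bp
  [110,126): 16 bp
  [126,135): 9 bp
  [135,146): 11 bp
  [146,155): 9 bp
  [155,158): 3 bp
  [158,172): 14 bp
  [172,177): 5 bp
  [177,182): 5 bp
  [182,196): 14 bp
  [196,202): 6 bp
  [202,212): 10 bp
  [212,213): 1 bp
  [213,220): 7 bp
  [220,235): 15 bp
  [235,241): 6 bp
  [241,247): 6 bp
  [247,267): 20 bp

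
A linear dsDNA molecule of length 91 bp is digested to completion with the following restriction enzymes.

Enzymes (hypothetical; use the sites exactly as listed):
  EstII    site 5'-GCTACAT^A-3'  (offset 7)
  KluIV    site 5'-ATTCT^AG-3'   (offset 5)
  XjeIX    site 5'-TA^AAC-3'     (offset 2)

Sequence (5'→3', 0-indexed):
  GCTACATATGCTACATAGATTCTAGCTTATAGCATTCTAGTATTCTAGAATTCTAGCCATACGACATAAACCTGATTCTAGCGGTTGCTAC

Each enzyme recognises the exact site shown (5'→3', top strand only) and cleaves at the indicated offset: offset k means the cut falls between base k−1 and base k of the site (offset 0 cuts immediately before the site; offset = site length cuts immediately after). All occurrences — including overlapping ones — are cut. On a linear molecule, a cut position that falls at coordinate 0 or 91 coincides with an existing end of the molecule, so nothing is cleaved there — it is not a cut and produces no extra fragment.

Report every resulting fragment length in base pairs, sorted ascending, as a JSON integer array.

[7,7,8,8,9,11,12,14,15]

Per-enzyme occurrences:
  EstII (GCTACATA, off=7): starts [0, 9] → cuts [7, 16]
  KluIV (ATTCTAG, off=5): starts [18, 33, 41, 49, 74] → cuts [23, 38, 46, 54, 79]
  XjeIX (TAAAC, off=2): starts [66] → cuts [68]

All cut coordinates (distinct, sorted): [7, 16, 23, 38, 46, 54, 68, 79]

Fragment lengths:
  [0,7): 7 bp
  [7,16): 9 bp
  [16,23): 7 bp
  [23,38): 15 bp
  [38,46): 8 bp
  [46,54): 8 bp
  [54,68): 14 bp
  [68,79): 11 bp
  [79,91): 12 bp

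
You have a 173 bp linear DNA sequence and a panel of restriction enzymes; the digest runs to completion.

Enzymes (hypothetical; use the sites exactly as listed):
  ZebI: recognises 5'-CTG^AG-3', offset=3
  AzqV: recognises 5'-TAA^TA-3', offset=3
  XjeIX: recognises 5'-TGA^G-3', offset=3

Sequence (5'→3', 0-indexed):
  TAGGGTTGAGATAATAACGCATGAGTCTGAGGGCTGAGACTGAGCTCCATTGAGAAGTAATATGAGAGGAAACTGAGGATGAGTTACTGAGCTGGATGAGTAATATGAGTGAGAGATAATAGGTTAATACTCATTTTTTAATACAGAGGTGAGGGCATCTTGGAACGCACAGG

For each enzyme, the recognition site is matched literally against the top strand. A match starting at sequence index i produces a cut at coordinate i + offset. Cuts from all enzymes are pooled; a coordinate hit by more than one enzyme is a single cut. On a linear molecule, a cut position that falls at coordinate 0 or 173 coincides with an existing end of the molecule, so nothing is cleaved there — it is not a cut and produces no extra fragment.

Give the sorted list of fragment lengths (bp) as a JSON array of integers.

[1,1,1,1,1,4,4,5,5,5,5,5,6,6,7,7,7,8,9,9,10,10,10,11,14,21]

Per-enzyme occurrences:
  ZebI (CTGAG, off=3): starts [26, 33, 39, 72, 86] → cuts [29, 36, 42, 75, 89]
  AzqV (TAATA, off=3): starts [11, 57, 100, 116, 124, 138] → cuts [14, 60, 103, 119, 127, 141]
  XjeIX (TGAG, off=3): starts [6, 21, 27, 34, 40, 50, 62, 73, 79, 87, 96, 105, 109, 149] → cuts [9, 24, 30, 37, 43, 53, 65, 76, 82, 90, 99, 108, 112, 152]

Pooled cuts: [9, 14, 24, 29, 30, 36, 37, 42, 43, 53, 60, 65, 75, 76, 82, 89, 90, 99, 103, 108, 112, 119, 127, 141, 152]

Fragments:
  [0,9): 9 bp
  [9,14): 5 bp
  [14,24): 10 bp
  [24,29): 5 bp
  [29,30): 1 bp
  [30,36): 6 bp
  [36,37): 1 bp
  [37,42): 5 bp
  [42,43): 1 bp
  [43,53): 10 bp
  [53,60): 7 bp
  [60,65): 5 bp
  [65,75): 10 bp
  [75,76): 1 bp
  [76,82): 6 bp
  [82,89): 7 bp
  [89,90): 1 bp
  [90,99): 9 bp
  [99,103): 4 bp
  [103,108): 5 bp
  [108,112): 4 bp
  [112,119): 7 bp
  [119,127): 8 bp
  [127,141): 14 bp
  [141,152): 11 bp
  [152,173): 21 bp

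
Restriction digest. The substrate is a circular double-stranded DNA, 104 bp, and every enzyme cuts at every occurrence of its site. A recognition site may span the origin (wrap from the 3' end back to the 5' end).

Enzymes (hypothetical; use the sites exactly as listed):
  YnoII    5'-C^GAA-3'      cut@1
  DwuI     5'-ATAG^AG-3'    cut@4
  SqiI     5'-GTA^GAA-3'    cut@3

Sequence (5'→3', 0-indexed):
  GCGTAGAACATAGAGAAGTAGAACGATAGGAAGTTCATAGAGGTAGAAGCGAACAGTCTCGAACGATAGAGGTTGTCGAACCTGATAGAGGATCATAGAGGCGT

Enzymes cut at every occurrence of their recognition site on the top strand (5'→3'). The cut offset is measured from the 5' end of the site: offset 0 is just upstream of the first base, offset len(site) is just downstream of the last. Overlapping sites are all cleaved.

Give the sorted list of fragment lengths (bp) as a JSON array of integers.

[5,5,7,8,8,9,10,10,11,11,20]

Scan for sites:
  YnoII (CGAA, off=1): starts [49, 59, 76] → cuts [50, 60, 77]
  DwuI (ATAGAG, off=4): starts [9, 36, 65, 84, 94] → cuts [13, 40, 69, 88, 98]
  SqiI (GTAGAA, off=3): starts [2, 17, 42] → cuts [5, 20, 45]

All cut coordinates (distinct, sorted): [5, 13, 20, 40, 45, 50, 60, 69, 77, 88, 98]

Fragments:
  5→13: 8 bp
  13→20: 7 bp
  20→40: 20 bp
  40→45: 5 bp
  45→50: 5 bp
  50→60: 10 bp
  60→69: 9 bp
  69→77: 8 bp
  77→88: 11 bp
  88→98: 10 bp
  98→5 (wrap): 104-98+5 = 11 bp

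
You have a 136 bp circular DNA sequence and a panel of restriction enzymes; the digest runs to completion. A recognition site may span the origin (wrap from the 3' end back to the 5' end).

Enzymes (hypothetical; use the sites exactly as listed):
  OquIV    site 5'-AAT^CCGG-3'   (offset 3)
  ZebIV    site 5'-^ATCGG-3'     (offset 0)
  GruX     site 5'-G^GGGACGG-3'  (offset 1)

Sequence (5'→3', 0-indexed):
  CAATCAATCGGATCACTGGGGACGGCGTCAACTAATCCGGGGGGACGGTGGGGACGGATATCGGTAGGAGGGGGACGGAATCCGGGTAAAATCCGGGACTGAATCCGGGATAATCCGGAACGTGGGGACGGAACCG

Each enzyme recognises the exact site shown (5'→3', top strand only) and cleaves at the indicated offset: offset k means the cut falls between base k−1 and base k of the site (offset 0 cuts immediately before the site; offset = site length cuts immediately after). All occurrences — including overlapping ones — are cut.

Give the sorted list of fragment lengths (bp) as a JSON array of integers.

[5,9,9,10,10,10,11,12,12,12,18,18]

Site scan:
  OquIV AATCCGG/3: at [33, 78, 89, 101, 111] ⇒ [36, 81, 92, 104, 114]
  ZebIV ATCGG/0: at [6, 59] ⇒ [6, 59]
  GruX GGGGACGG/1: at [17, 40, 49, 70, 123] ⇒ [18, 41, 50, 71, 124]

All cut coordinates (distinct, sorted): [6, 18, 36, 41, 50, 59, 71, 81, 92, 104, 114, 124]

Fragment lengths:
  6→18: 12 bp
  18→36: 18 bp
  36→41: 5 bp
  41→50: 9 bp
  50→59: 9 bp
  59→71: 12 bp
  71→81: 10 bp
  81→92: 11 bp
  92→104: 12 bp
  104→114: 10 bp
  114→124: 10 bp
  124→6 (wrap): 136-124+6 = 18 bp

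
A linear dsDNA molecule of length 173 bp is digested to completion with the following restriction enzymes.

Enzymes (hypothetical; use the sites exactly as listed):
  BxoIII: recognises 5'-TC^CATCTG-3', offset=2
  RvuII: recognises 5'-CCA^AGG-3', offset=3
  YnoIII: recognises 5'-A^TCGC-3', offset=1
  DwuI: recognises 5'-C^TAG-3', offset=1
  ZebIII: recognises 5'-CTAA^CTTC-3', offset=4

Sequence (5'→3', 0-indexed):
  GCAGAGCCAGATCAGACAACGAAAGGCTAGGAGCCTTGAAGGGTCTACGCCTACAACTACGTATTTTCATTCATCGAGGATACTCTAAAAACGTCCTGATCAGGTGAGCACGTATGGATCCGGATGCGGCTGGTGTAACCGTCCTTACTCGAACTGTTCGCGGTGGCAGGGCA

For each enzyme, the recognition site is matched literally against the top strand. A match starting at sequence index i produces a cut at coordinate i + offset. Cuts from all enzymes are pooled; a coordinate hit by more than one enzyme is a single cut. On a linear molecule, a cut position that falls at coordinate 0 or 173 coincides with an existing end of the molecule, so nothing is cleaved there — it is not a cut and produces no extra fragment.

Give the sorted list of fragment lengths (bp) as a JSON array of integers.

[27,146]

Site scan:
  BxoIII (TCCATCTG, off=2): no sites
  RvuII (CCAAGG, off=3): no sites
  YnoIII (ATCGC, off=1): no sites
  DwuI (CTAG, off=1): starts [26] → cuts [27]
  ZebIII (CTAACTTC, off=4): no sites

Pooled cuts: [27]

Fragment lengths:
  [0,27): 27 bp
  [27,173): 146 bp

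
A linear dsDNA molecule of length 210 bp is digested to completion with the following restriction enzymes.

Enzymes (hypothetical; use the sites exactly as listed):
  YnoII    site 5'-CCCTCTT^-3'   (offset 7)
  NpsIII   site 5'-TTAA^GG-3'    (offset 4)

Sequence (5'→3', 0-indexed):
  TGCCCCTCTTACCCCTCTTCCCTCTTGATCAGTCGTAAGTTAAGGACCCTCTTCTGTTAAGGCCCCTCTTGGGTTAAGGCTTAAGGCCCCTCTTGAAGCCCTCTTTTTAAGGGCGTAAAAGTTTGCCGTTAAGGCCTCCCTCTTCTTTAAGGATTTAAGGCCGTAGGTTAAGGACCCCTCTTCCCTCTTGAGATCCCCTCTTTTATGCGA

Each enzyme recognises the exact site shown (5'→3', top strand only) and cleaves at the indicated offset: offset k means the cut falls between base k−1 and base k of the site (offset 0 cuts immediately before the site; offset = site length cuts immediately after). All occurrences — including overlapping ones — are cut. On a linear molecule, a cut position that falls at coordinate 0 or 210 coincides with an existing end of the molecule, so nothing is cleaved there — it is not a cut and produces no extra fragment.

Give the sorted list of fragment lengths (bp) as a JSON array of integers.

Per-enzyme occurrences:
  YnoII (CCCTCTT, off=7): starts [3, 12, 19, 46, 63, 87, 98, 137, 175, 182, 195] → cuts [10, 19, 26, 53, 70, 94, 105, 144, 182, 189, 202]
  NpsIII (TTAAGG, off=4): starts [39, 56, 73, 80, 106, 128, 146, 154, 167] → cuts [43, 60, 77, 84, 110, 132, 150, 158, 171]

All cut coordinates (distinct, sorted): [10, 19, 26, 43, 53, 60, 70, 77, 84, 94, 105, 110, 132, 144, 150, 158, 171, 182, 189, 202]

Fragment lengths:
  [0,10): 10 bp
  [10,19): 9 bp
  [19,26): 7 bp
  [26,43): 17 bp
  [43,53): 10 bp
  [53,60): 7 bp
  [60,70): 10 bp
  [70,77): 7 bp
  [77,84): 7 bp
  [84,94): 10 bp
  [94,105): 11 bp
  [105,110): 5 bp
  [110,132): 22 bp
  [132,144): 12 bp
  [144,150): 6 bp
  [150,158): 8 bp
  [158,171): 13 bp
  [171,182): 11 bp
  [182,189): 7 bp
  [189,202): 13 bp
  [202,210): 8 bp

[5,6,7,7,7,7,7,8,8,9,10,10,10,10,11,11,12,13,13,17,22]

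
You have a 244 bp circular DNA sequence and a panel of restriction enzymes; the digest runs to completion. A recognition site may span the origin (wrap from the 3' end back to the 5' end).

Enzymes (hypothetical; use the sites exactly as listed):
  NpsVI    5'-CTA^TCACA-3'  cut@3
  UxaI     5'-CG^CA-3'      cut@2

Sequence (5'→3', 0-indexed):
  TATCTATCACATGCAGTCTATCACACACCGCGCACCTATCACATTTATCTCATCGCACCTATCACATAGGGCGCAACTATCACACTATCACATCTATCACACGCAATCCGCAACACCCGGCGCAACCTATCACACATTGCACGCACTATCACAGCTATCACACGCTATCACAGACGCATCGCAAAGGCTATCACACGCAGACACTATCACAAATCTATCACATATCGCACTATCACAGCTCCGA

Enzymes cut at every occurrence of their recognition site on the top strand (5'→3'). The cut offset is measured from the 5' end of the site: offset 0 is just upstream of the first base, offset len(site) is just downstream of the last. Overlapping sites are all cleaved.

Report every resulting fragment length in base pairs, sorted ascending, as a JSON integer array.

Site scan:
  NpsVI (CTATCACA, off=3): starts [3, 17, 35, 58, 76, 84, 93, 126, 145, 154, 164, 187, 203, 214, 229] → cuts [6, 20, 38, 61, 79, 87, 96, 129, 148, 157, 167, 190, 206, 217, 232]
  UxaI (CGCA, off=2): starts [30, 53, 71, 101, 108, 120, 141, 174, 179, 195, 225] → cuts [32, 55, 73, 103, 110, 122, 143, 176, 181, 197, 227]

All cut coordinates (distinct, sorted): [6, 20, 32, 38, 55, 61, 73, 79, 87, 96, 103, 110, 122, 129, 143, 148, 157, 167, 176, 181, 190, 197, 206, 217, 227, 232]

Fragments:
  6→20: 14 bp
  20→32: 12 bp
  32→38: 6 bp
  38→55: 17 bp
  55→61: 6 bp
  61→73: 12 bp
  73→79: 6 bp
  79→87: 8 bp
  87→96: 9 bp
  96→103: 7 bp
  103→110: 7 bp
  110→122: 12 bp
  122→129: 7 bp
  129→143: 14 bp
  143→148: 5 bp
  148→157: 9 bp
  157→167: 10 bp
  167→176: 9 bp
  176→181: 5 bp
  181→190: 9 bp
  190→197: 7 bp
  197→206: 9 bp
  206→217: 11 bp
  217→227: 10 bp
  227→232: 5 bp
  232→6 (wrap): 244-232+6 = 18 bp

[5,5,5,6,6,6,7,7,7,7,8,9,9,9,9,9,10,10,11,12,12,12,14,14,17,18]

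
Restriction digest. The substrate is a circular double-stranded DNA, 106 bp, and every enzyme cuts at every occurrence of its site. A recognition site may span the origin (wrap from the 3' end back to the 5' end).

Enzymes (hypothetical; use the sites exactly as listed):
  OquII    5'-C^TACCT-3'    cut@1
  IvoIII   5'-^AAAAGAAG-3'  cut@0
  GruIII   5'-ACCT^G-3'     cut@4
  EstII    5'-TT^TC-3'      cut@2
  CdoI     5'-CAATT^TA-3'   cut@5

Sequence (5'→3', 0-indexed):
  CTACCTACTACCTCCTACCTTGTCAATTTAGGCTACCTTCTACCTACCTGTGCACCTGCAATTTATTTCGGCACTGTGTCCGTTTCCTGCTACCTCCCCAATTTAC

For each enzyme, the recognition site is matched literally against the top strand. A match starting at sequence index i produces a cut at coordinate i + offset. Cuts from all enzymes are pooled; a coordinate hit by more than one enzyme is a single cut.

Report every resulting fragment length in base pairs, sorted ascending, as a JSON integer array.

[4,4,4,5,5,6,6,7,7,7,8,13,13,17]

Scan for sites:
  OquII (CTACCT, off=1): starts [0, 7, 14, 32, 39, 43, 89] → cuts [1, 8, 15, 33, 40, 44, 90]
  IvoIII (AAAAGAAG, off=0): no sites
  GruIII (ACCTG, off=4): starts [45, 53] → cuts [49, 57]
  EstII (TTTC, off=2): starts [65, 82] → cuts [67, 84]
  CdoI (CAATTTA, off=5): starts [23, 58, 98] → cuts [28, 63, 103]

Pooled cuts: [1, 8, 15, 28, 33, 40, 44, 49, 57, 63, 67, 84, 90, 103]

Fragment lengths:
  1→8: 7 bp
  8→15: 7 bp
  15→28: 13 bp
  28→33: 5 bp
  33→40: 7 bp
  40→44: 4 bp
  44→49: 5 bp
  49→57: 8 bp
  57→63: 6 bp
  63→67: 4 bp
  67→84: 17 bp
  84→90: 6 bp
  90→103: 13 bp
  103→1 (wrap): 106-103+1 = 4 bp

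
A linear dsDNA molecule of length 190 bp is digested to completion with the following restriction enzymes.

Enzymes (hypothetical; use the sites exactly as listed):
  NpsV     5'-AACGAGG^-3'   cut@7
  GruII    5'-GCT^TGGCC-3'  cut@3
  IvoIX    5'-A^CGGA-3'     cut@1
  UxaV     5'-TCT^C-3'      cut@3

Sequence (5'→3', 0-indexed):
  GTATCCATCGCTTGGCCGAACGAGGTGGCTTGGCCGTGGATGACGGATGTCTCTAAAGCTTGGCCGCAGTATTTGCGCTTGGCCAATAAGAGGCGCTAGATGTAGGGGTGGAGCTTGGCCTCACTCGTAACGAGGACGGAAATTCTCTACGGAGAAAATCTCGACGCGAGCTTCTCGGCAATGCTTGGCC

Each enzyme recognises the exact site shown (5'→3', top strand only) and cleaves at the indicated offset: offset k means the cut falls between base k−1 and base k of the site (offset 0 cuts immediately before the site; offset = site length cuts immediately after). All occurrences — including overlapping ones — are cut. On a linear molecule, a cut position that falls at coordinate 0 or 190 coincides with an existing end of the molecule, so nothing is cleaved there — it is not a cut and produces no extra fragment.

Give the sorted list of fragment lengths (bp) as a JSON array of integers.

Site scan:
  NpsV AACGAGG/7: at [18, 128] ⇒ [25, 135]
  GruII GCTTGGCC/3: at [9, 27, 57, 76, 112, 182] ⇒ [12, 30, 60, 79, 115, 185]
  IvoIX ACGGA/1: at [42, 135, 148] ⇒ [43, 136, 149]
  UxaV TCTC/3: at [49, 143, 158, 172] ⇒ [52, 146, 161, 175]

All cut coordinates (distinct, sorted): [12, 25, 30, 43, 52, 60, 79, 115, 135, 136, 146, 149, 161, 175, 185]

Fragment lengths:
  [0,12): 12 bp
  [12,25): 13 bp
  [25,30): 5 bp
  [30,43): 13 bp
  [43,52): 9 bp
  [52,60): 8 bp
  [60,79): 19 bp
  [79,115): 36 bp
  [115,135): 20 bp
  [135,136): 1 bp
  [136,146): 10 bp
  [146,149): 3 bp
  [149,161): 12 bp
  [161,175): 14 bp
  [175,185): 10 bp
  [185,190): 5 bp

[1,3,5,5,8,9,10,10,12,12,13,13,14,19,20,36]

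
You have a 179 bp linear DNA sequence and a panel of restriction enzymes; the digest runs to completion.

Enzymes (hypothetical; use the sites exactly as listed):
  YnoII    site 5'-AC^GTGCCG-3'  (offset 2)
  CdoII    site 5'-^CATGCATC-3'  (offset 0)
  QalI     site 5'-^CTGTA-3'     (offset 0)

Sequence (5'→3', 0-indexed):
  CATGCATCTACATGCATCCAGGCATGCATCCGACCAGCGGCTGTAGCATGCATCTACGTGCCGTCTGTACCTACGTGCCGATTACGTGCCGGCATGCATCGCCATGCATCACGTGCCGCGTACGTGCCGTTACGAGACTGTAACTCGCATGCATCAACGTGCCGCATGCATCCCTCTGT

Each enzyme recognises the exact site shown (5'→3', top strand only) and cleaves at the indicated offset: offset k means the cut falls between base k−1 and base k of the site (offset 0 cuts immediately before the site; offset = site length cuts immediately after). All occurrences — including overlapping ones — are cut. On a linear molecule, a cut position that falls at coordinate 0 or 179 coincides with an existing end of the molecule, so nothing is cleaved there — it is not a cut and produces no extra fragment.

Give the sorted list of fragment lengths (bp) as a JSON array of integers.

Scan for sites:
  YnoII ACGTGCCG/2: at [55, 72, 83, 110, 121, 156] ⇒ [57, 74, 85, 112, 123, 158]
  CdoII CATGCATC/0: at [0, 10, 22, 46, 92, 102, 147, 164] ⇒ [10, 22, 46, 92, 102, 147, 164] (position 0 is a terminus of the linear molecule — no cut)
  QalI CTGTA/0: at [40, 64, 137] ⇒ [40, 64, 137]

Pooled cuts: [10, 22, 40, 46, 57, 64, 74, 85, 92, 102, 112, 123, 137, 147, 158, 164]

Fragments:
  [0,10): 10 bp
  [10,22): 12 bp
  [22,40): 18 bp
  [40,46): 6 bp
  [46,57): 11 bp
  [57,64): 7 bp
  [64,74): 10 bp
  [74,85): 11 bp
  [85,92): 7 bp
  [92,102): 10 bp
  [102,112): 10 bp
  [112,123): 11 bp
  [123,137): 14 bp
  [137,147): 10 bp
  [147,158): 11 bp
  [158,164): 6 bp
  [164,179): 15 bp

[6,6,7,7,10,10,10,10,10,11,11,11,11,12,14,15,18]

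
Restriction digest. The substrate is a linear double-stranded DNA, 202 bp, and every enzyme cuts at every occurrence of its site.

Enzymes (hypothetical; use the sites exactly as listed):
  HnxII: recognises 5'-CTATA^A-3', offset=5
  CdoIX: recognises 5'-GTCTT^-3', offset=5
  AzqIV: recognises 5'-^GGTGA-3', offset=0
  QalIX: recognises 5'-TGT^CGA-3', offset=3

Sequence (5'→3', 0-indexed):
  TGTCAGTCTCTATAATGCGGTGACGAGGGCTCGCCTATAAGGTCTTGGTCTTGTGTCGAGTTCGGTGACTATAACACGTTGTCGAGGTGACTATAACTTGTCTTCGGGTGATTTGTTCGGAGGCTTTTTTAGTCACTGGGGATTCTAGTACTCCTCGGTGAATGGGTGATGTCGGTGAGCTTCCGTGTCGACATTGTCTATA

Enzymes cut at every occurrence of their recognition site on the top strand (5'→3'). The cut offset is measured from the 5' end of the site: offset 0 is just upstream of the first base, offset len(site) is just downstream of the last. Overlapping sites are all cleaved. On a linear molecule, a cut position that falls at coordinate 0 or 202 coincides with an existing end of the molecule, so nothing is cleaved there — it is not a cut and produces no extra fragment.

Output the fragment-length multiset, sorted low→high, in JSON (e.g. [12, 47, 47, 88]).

[2,3,4,4,6,7,7,8,9,9,9,10,10,14,14,15,21,50]

Per-enzyme occurrences:
  HnxII (CTATAA, off=5): starts [9, 34, 68, 90] → cuts [14, 39, 73, 95]
  CdoIX (GTCTT, off=5): starts [41, 47, 99] → cuts [46, 52, 104]
  AzqIV (GGTGA, off=0): starts [18, 63, 85, 106, 156, 164, 173] → cuts [18, 63, 85, 106, 156, 164, 173]
  QalIX (TGTCGA, off=3): starts [53, 79, 185] → cuts [56, 82, 188]

Pooled cuts: [14, 18, 39, 46, 52, 56, 63, 73, 82, 85, 95, 104, 106, 156, 164, 173, 188]

Fragment lengths:
  [0,14): 14 bp
  [14,18): 4 bp
  [18,39): 21 bp
  [39,46): 7 bp
  [46,52): 6 bp
  [52,56): 4 bp
  [56,63): 7 bp
  [63,73): 10 bp
  [73,82): 9 bp
  [82,85): 3 bp
  [85,95): 10 bp
  [95,104): 9 bp
  [104,106): 2 bp
  [106,156): 50 bp
  [156,164): 8 bp
  [164,173): 9 bp
  [173,188): 15 bp
  [188,202): 14 bp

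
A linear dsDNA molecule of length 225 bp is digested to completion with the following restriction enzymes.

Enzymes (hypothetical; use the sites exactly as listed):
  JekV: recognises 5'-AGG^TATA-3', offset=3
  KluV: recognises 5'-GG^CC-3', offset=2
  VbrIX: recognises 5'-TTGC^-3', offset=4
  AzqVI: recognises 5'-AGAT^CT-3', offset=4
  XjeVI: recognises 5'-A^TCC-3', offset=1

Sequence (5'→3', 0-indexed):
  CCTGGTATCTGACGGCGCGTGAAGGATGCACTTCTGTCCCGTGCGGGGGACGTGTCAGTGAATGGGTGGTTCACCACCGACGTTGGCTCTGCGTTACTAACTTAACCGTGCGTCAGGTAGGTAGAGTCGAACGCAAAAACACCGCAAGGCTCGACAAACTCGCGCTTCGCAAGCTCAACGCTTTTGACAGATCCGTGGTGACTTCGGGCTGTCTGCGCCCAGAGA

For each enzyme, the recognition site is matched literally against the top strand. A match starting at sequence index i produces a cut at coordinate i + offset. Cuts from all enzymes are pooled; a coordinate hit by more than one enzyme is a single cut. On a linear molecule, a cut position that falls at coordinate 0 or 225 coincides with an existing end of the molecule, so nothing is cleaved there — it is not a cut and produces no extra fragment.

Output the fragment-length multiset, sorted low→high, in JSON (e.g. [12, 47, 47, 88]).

Per-enzyme occurrences:
  JekV (AGGTATA, off=3): no sites
  KluV (GGCC, off=2): no sites
  VbrIX (TTGC, off=4): no sites
  AzqVI (AGATCT, off=4): no sites
  XjeVI ATCC/1: at [190] ⇒ [191]

Pooled cuts: [191]

Fragment lengths:
  [0,191): 191 bp
  [191,225): 34 bp

[34,191]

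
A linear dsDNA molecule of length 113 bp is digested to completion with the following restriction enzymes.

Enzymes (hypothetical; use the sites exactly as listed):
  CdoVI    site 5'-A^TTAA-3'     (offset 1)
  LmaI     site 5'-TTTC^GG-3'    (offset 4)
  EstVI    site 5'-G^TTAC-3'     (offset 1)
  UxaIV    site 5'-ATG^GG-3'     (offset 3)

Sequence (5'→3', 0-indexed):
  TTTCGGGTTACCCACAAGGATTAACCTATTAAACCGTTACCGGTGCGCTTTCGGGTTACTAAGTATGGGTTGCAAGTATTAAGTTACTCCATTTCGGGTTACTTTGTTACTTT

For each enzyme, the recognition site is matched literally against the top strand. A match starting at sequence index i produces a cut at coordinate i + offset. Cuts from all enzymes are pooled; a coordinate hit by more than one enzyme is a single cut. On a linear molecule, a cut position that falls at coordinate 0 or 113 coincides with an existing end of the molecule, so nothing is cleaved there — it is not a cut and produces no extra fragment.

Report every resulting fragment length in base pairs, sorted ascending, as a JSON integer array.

[3,3,3,4,5,7,8,8,8,11,12,12,13,16]

Scan for sites:
  CdoVI (ATTAA, off=1): starts [19, 27, 77] → cuts [20, 28, 78]
  LmaI (TTTCGG, off=4): starts [0, 48, 91] → cuts [4, 52, 95]
  EstVI (GTTAC, off=1): starts [6, 35, 54, 82, 97, 105] → cuts [7, 36, 55, 83, 98, 106]
  UxaIV (ATGGG, off=3): starts [64] → cuts [67]

All cut coordinates (distinct, sorted): [4, 7, 20, 28, 36, 52, 55, 67, 78, 83, 95, 98, 106]

Fragments:
  [0,4): 4 bp
  [4,7): 3 bp
  [7,20): 13 bp
  [20,28): 8 bp
  [28,36): 8 bp
  [36,52): 16 bp
  [52,55): 3 bp
  [55,67): 12 bp
  [67,78): 11 bp
  [78,83): 5 bp
  [83,95): 12 bp
  [95,98): 3 bp
  [98,106): 8 bp
  [106,113): 7 bp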